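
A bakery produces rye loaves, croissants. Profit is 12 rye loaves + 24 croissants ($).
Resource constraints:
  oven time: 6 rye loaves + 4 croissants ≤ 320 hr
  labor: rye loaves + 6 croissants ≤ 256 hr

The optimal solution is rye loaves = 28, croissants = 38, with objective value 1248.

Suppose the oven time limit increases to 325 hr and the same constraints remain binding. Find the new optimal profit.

1255.5

Both oven time and labor are binding at x*.
Dual feasibility on the basic columns requires 6·y_oven time + 1·y_labor = 12, 4·y_oven time + 6·y_labor = 24.
This yields shadow prices y_oven time = 1.5, y_labor = 3.
Δz = y_oven time·Δb = 1.5 × (5) = 7.5, so new z* = 1248 + 7.5 = 1255.5.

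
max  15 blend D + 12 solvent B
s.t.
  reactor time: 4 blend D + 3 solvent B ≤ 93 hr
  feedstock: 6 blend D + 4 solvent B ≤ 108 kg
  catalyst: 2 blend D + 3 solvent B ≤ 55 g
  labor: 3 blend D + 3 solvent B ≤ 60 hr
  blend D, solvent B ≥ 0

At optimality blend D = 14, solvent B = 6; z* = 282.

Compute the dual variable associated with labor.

At the optimum: reactor time uses 74 of 93 (slack = 19); feedstock uses 108 of 108 (binding); catalyst uses 46 of 55 (slack = 9); labor uses 60 of 60 (binding).
By complementary slackness, y = 0 for the non-binding constraints.
From A_Bᵀ y = c: 6·y_feedstock + 3·y_labor = 15; 4·y_feedstock + 3·y_labor = 12.
→ y_feedstock = 1.5 and y_labor = 2.
Shadow price of labor = 2.

2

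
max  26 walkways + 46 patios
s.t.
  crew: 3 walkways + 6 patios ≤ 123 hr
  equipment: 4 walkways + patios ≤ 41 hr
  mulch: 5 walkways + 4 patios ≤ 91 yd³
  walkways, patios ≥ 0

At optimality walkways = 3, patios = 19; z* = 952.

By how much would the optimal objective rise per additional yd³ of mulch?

At the optimum: crew uses 123 of 123 (binding); equipment uses 31 of 41 (slack = 10); mulch uses 91 of 91 (binding).
Slack constraints have shadow price 0 (complementary slackness).
The binding rows give the dual system: 3·y_crew + 5·y_mulch = 26 and 6·y_crew + 4·y_mulch = 46.
Solving: y_crew = 7, y_mulch = 1.
Shadow price of mulch = 1.

1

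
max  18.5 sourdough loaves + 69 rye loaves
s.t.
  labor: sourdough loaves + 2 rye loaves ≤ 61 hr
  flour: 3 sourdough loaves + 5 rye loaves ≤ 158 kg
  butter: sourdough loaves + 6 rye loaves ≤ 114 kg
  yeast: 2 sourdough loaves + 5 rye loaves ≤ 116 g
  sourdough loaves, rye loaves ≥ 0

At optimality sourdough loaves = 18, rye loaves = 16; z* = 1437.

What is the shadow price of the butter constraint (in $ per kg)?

Binding: butter and yeast. Non-binding: labor (11 unused), flour (24 unused).
Slack constraints have shadow price 0 (complementary slackness).
Dual feasibility on the basic columns requires 1·y_butter + 2·y_yeast = 18.5, 6·y_butter + 5·y_yeast = 69.
→ y_butter = 6.5 and y_yeast = 6.
Shadow price of butter = 6.5.

6.5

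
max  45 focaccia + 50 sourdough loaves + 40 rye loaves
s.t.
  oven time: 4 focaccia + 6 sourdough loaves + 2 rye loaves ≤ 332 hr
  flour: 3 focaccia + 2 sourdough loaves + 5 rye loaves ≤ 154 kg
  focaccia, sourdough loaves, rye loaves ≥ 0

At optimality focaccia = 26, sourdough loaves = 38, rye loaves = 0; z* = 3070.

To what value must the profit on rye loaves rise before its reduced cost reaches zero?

47

Both oven time and flour are binding at x*.
The binding rows give the dual system: 4·y_oven time + 3·y_flour = 45 and 6·y_oven time + 2·y_flour = 50.
Solving: y_oven time = 6, y_flour = 7.
rye loaves enters the basis when its profit ≥ yᵀa₃ = 6·2 + 7·5 = 47.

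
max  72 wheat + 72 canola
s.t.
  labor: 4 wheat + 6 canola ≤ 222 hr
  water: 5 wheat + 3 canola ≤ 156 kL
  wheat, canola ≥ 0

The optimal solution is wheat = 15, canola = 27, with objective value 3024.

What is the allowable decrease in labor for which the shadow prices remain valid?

Binding constraints: labor, water. The basis is B = [[4,6],[5,3]] with det -18.
Per unit decrease in labor, x* moves by d = (0.1667, -0.2778).
The basis stays optimal until canola reaches 0; allowable decrease = 97.2 hr.

97.2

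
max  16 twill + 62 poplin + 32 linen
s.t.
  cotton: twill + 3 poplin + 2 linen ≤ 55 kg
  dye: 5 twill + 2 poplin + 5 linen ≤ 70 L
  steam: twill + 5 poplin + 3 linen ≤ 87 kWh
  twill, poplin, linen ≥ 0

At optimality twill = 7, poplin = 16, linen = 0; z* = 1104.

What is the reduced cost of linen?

At the optimum: cotton uses 55 of 55 (binding); dye uses 67 of 70 (slack = 3); steam uses 87 of 87 (binding).
Since dye is not tight, its dual is 0.
From A_Bᵀ y = c: 1·y_cotton + 1·y_steam = 16; 3·y_cotton + 5·y_steam = 62.
Solving: y_cotton = 9, y_steam = 7.
Reduced cost of linen: c₃ − yᵀa₃ = 32 − (9·2 + 7·3) = 32 − 39 = -7.

-7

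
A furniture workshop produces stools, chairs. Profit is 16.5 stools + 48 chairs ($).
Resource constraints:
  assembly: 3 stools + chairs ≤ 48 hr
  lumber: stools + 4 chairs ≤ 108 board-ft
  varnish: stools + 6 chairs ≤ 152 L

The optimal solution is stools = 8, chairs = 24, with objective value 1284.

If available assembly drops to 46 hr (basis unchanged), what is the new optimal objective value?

Binding: assembly and varnish. Non-binding: lumber (4 unused).
Since lumber is not tight, its dual is 0.
From A_Bᵀ y = c: 3·y_assembly + 1·y_varnish = 16.5; 1·y_assembly + 6·y_varnish = 48.
→ y_assembly = 3 and y_varnish = 7.5.
Δz = y_assembly·Δb = 3 × (-2) = -6, so new z* = 1284 − 6 = 1278.

1278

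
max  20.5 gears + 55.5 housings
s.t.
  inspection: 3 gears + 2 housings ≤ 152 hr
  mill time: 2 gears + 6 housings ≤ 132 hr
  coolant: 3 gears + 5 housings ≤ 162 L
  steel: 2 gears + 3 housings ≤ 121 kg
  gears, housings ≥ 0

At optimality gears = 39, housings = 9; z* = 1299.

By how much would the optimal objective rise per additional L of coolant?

At the optimum: inspection uses 135 of 152 (slack = 17); mill time uses 132 of 132 (binding); coolant uses 162 of 162 (binding); steel uses 105 of 121 (slack = 16).
By complementary slackness, y = 0 for the non-binding constraints.
From A_Bᵀ y = c: 2·y_mill time + 3·y_coolant = 20.5; 6·y_mill time + 5·y_coolant = 55.5.
→ y_mill time = 8 and y_coolant = 1.5.
Shadow price of coolant = 1.5.

1.5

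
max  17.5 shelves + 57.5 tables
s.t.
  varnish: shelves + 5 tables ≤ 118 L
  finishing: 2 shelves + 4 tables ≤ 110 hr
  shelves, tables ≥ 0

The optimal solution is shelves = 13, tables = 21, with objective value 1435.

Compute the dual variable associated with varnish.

7.5

At the optimum: varnish uses 118 of 118 (binding); finishing uses 110 of 110 (binding).
Dual feasibility on the basic columns requires 1·y_varnish + 2·y_finishing = 17.5, 5·y_varnish + 4·y_finishing = 57.5.
Solving: y_varnish = 7.5, y_finishing = 5.
Shadow price of varnish = 7.5.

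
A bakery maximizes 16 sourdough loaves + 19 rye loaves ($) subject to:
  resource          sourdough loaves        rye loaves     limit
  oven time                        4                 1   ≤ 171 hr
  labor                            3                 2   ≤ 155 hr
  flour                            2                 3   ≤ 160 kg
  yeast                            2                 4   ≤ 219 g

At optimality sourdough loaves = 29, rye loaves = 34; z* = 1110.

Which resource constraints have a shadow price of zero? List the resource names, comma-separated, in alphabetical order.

oven time, yeast

oven time: 150/171 (slack 21)
labor: 155/155 (binding)
flour: 160/160 (binding)
yeast: 194/219 (slack 25)
By complementary slackness, a constraint with positive slack has shadow price 0 → oven time, yeast.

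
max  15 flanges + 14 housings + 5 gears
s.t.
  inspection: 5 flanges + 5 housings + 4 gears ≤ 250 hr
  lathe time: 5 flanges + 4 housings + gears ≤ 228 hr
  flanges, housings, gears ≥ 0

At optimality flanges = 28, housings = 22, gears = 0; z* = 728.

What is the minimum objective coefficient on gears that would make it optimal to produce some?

9

Check each constraint at x*: inspection 250/250 (tight); lathe time 228/228 (tight).
The binding rows give the dual system: 5·y_inspection + 5·y_lathe time = 15 and 5·y_inspection + 4·y_lathe time = 14.
→ y_inspection = 2 and y_lathe time = 1.
gears enters the basis when its profit ≥ yᵀa₃ = 2·4 + 1·1 = 9.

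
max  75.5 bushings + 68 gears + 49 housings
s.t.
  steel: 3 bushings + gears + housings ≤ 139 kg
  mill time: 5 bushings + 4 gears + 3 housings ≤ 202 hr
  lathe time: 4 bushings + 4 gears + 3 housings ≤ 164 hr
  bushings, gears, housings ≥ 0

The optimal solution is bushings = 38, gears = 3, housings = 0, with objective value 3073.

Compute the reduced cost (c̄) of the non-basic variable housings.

-2

Check each constraint at x*: steel 117/139 (slack 22); mill time 202/202 (tight); lathe time 164/164 (tight).
Since steel is not tight, its dual is 0.
The binding rows give the dual system: 5·y_mill time + 4·y_lathe time = 75.5 and 4·y_mill time + 4·y_lathe time = 68.
This yields shadow prices y_mill time = 7.5, y_lathe time = 9.5.
Reduced cost of housings: c₃ − yᵀa₃ = 49 − (7.5·3 + 9.5·3) = 49 − 51 = -2.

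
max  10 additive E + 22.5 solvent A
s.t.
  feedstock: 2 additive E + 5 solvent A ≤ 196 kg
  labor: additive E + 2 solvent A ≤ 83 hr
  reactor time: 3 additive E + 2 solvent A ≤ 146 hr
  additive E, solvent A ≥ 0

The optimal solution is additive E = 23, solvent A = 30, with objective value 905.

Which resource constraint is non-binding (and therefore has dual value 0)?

reactor time

feedstock: 196/196 (binding)
labor: 83/83 (binding)
reactor time: 129/146 (slack 17)
By complementary slackness, a constraint with positive slack has shadow price 0 → reactor time.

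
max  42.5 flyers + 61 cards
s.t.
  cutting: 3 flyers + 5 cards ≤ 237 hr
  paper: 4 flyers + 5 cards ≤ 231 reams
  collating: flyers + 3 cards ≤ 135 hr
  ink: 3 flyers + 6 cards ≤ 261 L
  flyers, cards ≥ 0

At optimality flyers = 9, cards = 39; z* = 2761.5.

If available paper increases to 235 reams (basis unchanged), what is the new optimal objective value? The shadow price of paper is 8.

2793.5

Δb = 4, so new z* = 2761.5 + (8)·(4) = 2761.5 + 32 = 2793.5.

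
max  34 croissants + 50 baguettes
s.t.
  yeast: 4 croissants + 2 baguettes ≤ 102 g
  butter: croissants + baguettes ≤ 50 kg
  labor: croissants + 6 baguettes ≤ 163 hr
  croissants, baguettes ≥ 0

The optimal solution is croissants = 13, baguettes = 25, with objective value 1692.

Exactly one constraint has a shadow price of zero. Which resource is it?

yeast: 102/102 (binding)
butter: 38/50 (slack 12)
labor: 163/163 (binding)
By complementary slackness, a constraint with positive slack has shadow price 0 → butter.

butter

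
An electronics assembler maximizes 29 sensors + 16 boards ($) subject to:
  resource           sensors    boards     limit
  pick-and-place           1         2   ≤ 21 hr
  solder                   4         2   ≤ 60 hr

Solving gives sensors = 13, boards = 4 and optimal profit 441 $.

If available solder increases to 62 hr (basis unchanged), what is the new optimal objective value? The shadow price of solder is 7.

Δb = 2, so new z* = 441 + (7)·(2) = 441 + 14 = 455.

455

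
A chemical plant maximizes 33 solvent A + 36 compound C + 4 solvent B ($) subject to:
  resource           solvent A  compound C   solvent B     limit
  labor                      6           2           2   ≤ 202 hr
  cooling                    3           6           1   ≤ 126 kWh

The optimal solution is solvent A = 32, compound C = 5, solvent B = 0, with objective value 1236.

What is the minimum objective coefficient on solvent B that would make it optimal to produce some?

Check each constraint at x*: labor 202/202 (tight); cooling 126/126 (tight).
From A_Bᵀ y = c: 6·y_labor + 3·y_cooling = 33; 2·y_labor + 6·y_cooling = 36.
This yields shadow prices y_labor = 3, y_cooling = 5.
solvent B enters the basis when its profit ≥ yᵀa₃ = 3·2 + 5·1 = 11.

11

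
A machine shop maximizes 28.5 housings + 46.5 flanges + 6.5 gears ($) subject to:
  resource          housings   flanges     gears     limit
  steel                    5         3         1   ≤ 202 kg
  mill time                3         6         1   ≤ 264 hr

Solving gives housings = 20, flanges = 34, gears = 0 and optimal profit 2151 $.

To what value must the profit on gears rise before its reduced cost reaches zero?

8.5

Both steel and mill time are binding at x*.
The binding rows give the dual system: 5·y_steel + 3·y_mill time = 28.5 and 3·y_steel + 6·y_mill time = 46.5.
This yields shadow prices y_steel = 1.5, y_mill time = 7.
gears enters the basis when its profit ≥ yᵀa₃ = 1.5·1 + 7·1 = 8.5.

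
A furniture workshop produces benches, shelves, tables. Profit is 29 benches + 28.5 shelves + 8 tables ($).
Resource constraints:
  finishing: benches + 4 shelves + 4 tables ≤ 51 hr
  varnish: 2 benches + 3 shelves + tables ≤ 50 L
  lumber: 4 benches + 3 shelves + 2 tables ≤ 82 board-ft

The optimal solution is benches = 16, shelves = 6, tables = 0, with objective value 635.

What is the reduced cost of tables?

-6.5

At the optimum: finishing uses 40 of 51 (slack = 11); varnish uses 50 of 50 (binding); lumber uses 82 of 82 (binding).
By complementary slackness, y = 0 for the non-binding constraint.
From A_Bᵀ y = c: 2·y_varnish + 4·y_lumber = 29; 3·y_varnish + 3·y_lumber = 28.5.
→ y_varnish = 4.5 and y_lumber = 5.
Reduced cost of tables: c₃ − yᵀa₃ = 8 − (4.5·1 + 5·2) = 8 − 14.5 = -6.5.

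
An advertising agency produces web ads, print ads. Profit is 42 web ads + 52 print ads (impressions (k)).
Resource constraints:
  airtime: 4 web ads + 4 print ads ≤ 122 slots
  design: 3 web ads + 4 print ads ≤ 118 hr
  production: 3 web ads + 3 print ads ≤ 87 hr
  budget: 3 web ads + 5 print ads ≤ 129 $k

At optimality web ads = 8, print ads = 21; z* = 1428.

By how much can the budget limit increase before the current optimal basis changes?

Binding constraints: production, budget. The basis is B = [[3,3],[3,5]] with det 6.
Per unit increase in budget, x* moves by d = (-0.5, 0.5).
The basis stays optimal until web ads reaches 0; allowable increase = 16 $k.

16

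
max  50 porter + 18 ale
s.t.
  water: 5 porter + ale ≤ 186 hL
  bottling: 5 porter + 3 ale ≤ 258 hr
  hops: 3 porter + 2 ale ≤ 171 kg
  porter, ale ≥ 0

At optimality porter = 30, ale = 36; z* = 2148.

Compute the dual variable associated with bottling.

4

Binding: water and bottling. Non-binding: hops (9 unused).
Slack constraints have shadow price 0 (complementary slackness).
The binding rows give the dual system: 5·y_water + 5·y_bottling = 50 and 1·y_water + 3·y_bottling = 18.
Solving: y_water = 6, y_bottling = 4.
Shadow price of bottling = 4.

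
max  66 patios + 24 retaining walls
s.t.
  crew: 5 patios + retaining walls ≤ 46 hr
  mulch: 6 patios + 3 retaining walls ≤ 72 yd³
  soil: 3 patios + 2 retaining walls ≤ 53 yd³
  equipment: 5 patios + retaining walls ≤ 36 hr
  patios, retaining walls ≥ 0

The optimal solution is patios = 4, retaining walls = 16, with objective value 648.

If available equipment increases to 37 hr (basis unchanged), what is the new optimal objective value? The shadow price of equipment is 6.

Δb = 1, so new z* = 648 + (6)·(1) = 648 + 6 = 654.

654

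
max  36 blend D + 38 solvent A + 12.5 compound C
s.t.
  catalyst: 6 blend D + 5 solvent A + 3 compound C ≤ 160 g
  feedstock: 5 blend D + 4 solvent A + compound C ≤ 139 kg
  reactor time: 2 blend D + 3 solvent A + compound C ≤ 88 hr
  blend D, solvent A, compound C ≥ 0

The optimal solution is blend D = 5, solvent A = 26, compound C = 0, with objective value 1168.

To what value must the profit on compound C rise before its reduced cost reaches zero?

18

Check each constraint at x*: catalyst 160/160 (tight); feedstock 129/139 (slack 10); reactor time 88/88 (tight).
Slack constraints have shadow price 0 (complementary slackness).
Dual feasibility on the basic columns requires 6·y_catalyst + 2·y_reactor time = 36, 5·y_catalyst + 3·y_reactor time = 38.
→ y_catalyst = 4 and y_reactor time = 6.
compound C enters the basis when its profit ≥ yᵀa₃ = 4·3 + 6·1 = 18.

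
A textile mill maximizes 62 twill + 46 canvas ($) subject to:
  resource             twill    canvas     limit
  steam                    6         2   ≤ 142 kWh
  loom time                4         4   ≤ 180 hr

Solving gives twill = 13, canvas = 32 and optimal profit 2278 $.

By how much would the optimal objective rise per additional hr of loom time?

9.5

Check each constraint at x*: steam 142/142 (tight); loom time 180/180 (tight).
Dual feasibility on the basic columns requires 6·y_steam + 4·y_loom time = 62, 2·y_steam + 4·y_loom time = 46.
Solving: y_steam = 4, y_loom time = 9.5.
Shadow price of loom time = 9.5.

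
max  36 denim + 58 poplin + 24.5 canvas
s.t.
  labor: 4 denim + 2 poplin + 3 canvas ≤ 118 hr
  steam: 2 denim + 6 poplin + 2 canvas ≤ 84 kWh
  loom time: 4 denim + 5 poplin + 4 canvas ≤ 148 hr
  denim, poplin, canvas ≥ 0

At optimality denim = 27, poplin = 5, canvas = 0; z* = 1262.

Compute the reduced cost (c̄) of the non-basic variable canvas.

-6.5

Check each constraint at x*: labor 118/118 (tight); steam 84/84 (tight); loom time 133/148 (slack 15).
Since loom time is not tight, its dual is 0.
The binding rows give the dual system: 4·y_labor + 2·y_steam = 36 and 2·y_labor + 6·y_steam = 58.
Solving: y_labor = 5, y_steam = 8.
Reduced cost of canvas: c₃ − yᵀa₃ = 24.5 − (5·3 + 8·2) = 24.5 − 31 = -6.5.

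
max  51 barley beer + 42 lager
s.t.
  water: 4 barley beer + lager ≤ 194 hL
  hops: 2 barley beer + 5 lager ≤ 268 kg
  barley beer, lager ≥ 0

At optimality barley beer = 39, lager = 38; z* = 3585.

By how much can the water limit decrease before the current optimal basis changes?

140.4

Binding constraints: water, hops. The basis is B = [[4,1],[2,5]] with det 18.
Per unit decrease in water, x* moves by d = (-0.2778, 0.1111).
The basis stays optimal until barley beer reaches 0; allowable decrease = 140.4 hL.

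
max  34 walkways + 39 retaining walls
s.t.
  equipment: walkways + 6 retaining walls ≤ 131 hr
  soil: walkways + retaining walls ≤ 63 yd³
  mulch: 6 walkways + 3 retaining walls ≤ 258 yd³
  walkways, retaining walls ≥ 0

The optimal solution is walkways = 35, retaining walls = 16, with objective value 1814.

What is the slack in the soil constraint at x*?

12

soil used = 1·35 + 1·16 = 51; slack = 63 − 51 = 12.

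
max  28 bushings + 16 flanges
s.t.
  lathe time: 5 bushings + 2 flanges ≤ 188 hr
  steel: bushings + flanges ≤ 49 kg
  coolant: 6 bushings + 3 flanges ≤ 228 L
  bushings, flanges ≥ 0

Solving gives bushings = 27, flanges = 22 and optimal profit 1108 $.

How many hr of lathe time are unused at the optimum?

9

lathe time used = 5·27 + 2·22 = 179; slack = 188 − 179 = 9.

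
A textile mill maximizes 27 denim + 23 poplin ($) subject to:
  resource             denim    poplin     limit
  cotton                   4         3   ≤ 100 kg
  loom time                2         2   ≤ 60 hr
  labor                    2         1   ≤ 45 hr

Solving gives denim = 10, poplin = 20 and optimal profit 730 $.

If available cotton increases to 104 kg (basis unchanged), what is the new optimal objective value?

746

At the optimum: cotton uses 100 of 100 (binding); loom time uses 60 of 60 (binding); labor uses 40 of 45 (slack = 5).
Slack constraints have shadow price 0 (complementary slackness).
Dual feasibility on the basic columns requires 4·y_cotton + 2·y_loom time = 27, 3·y_cotton + 2·y_loom time = 23.
→ y_cotton = 4 and y_loom time = 5.5.
Δz = y_cotton·Δb = 4 × (4) = 16, so new z* = 730 + 16 = 746.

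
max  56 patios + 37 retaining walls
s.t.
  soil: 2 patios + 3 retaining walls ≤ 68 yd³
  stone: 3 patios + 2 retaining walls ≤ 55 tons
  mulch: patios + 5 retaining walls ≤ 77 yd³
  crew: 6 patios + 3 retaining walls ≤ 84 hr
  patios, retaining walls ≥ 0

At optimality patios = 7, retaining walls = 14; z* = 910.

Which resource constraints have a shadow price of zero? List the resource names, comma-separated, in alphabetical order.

soil: 56/68 (slack 12)
stone: 49/55 (slack 6)
mulch: 77/77 (binding)
crew: 84/84 (binding)
By complementary slackness, a constraint with positive slack has shadow price 0 → soil, stone.

soil, stone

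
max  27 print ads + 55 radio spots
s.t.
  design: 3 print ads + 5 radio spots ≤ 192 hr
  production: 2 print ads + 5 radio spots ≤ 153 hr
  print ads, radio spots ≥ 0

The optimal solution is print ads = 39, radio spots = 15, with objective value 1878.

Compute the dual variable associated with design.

At the optimum: design uses 192 of 192 (binding); production uses 153 of 153 (binding).
The binding rows give the dual system: 3·y_design + 2·y_production = 27 and 5·y_design + 5·y_production = 55.
→ y_design = 5 and y_production = 6.
Shadow price of design = 5.

5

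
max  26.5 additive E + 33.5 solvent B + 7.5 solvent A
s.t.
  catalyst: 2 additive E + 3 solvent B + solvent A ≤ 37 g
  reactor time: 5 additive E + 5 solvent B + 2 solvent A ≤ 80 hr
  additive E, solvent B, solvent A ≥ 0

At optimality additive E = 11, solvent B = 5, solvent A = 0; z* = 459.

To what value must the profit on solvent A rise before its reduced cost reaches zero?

At the optimum: catalyst uses 37 of 37 (binding); reactor time uses 80 of 80 (binding).
The binding rows give the dual system: 2·y_catalyst + 5·y_reactor time = 26.5 and 3·y_catalyst + 5·y_reactor time = 33.5.
This yields shadow prices y_catalyst = 7, y_reactor time = 2.5.
solvent A enters the basis when its profit ≥ yᵀa₃ = 7·1 + 2.5·2 = 12.

12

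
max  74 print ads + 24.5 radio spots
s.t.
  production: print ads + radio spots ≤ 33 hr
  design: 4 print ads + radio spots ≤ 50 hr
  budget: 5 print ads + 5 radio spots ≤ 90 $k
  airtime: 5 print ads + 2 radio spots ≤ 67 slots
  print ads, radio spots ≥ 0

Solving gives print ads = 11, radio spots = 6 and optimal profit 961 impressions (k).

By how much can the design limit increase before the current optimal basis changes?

Binding constraints: design, airtime. The basis is B = [[4,1],[5,2]] with det 3.
Per unit increase in design, x* moves by d = (0.6667, -1.6667).
The basis stays optimal until radio spots reaches 0; allowable increase = 3.6 hr.

3.6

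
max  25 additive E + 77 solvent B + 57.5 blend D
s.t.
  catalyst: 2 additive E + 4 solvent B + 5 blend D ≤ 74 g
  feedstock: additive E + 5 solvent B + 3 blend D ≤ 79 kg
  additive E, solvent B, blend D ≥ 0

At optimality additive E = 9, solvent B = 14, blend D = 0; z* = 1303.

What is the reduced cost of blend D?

Check each constraint at x*: catalyst 74/74 (tight); feedstock 79/79 (tight).
From A_Bᵀ y = c: 2·y_catalyst + 1·y_feedstock = 25; 4·y_catalyst + 5·y_feedstock = 77.
Solving: y_catalyst = 8, y_feedstock = 9.
Reduced cost of blend D: c₃ − yᵀa₃ = 57.5 − (8·5 + 9·3) = 57.5 − 67 = -9.5.

-9.5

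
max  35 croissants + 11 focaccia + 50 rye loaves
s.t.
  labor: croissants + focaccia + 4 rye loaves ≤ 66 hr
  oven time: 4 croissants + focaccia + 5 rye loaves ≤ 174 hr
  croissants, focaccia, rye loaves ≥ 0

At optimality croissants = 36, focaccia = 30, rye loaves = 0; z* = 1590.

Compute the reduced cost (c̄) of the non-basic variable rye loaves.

Check each constraint at x*: labor 66/66 (tight); oven time 174/174 (tight).
From A_Bᵀ y = c: 1·y_labor + 4·y_oven time = 35; 1·y_labor + 1·y_oven time = 11.
This yields shadow prices y_labor = 3, y_oven time = 8.
Reduced cost of rye loaves: c₃ − yᵀa₃ = 50 − (3·4 + 8·5) = 50 − 52 = -2.

-2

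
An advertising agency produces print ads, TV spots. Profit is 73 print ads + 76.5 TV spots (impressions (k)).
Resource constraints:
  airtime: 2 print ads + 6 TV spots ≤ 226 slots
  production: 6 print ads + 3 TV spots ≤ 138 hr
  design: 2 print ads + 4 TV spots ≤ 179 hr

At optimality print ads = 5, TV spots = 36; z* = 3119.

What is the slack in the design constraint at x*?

design used = 2·5 + 4·36 = 154; slack = 179 − 154 = 25.

25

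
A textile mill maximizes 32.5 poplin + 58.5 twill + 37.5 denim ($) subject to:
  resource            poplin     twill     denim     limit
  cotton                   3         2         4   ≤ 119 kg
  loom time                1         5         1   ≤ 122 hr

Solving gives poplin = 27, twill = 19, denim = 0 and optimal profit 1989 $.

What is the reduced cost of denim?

-3

Check each constraint at x*: cotton 119/119 (tight); loom time 122/122 (tight).
The binding rows give the dual system: 3·y_cotton + 1·y_loom time = 32.5 and 2·y_cotton + 5·y_loom time = 58.5.
Solving: y_cotton = 8, y_loom time = 8.5.
Reduced cost of denim: c₃ − yᵀa₃ = 37.5 − (8·4 + 8.5·1) = 37.5 − 40.5 = -3.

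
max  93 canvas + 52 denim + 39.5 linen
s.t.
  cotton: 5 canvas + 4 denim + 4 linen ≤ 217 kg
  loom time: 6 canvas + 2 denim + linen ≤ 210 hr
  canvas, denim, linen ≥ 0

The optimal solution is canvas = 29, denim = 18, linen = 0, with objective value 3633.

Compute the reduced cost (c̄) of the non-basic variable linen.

-4.5

Check each constraint at x*: cotton 217/217 (tight); loom time 210/210 (tight).
Dual feasibility on the basic columns requires 5·y_cotton + 6·y_loom time = 93, 4·y_cotton + 2·y_loom time = 52.
This yields shadow prices y_cotton = 9, y_loom time = 8.
Reduced cost of linen: c₃ − yᵀa₃ = 39.5 − (9·4 + 8·1) = 39.5 − 44 = -4.5.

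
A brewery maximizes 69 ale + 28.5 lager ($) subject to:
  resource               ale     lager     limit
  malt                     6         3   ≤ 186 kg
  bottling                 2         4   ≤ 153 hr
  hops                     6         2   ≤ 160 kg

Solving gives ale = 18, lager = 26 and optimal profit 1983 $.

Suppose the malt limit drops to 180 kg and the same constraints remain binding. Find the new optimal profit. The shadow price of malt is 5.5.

Δb = -6, so new z* = 1983 + (5.5)·(-6) = 1983 − 33 = 1950.

1950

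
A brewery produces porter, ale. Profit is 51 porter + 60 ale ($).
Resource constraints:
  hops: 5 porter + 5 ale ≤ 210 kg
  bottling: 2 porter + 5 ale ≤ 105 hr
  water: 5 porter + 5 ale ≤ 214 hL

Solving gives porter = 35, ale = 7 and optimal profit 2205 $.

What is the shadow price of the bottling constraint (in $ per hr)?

Binding: hops and bottling. Non-binding: water (4 unused).
Since water is not tight, its dual is 0.
From A_Bᵀ y = c: 5·y_hops + 2·y_bottling = 51; 5·y_hops + 5·y_bottling = 60.
This yields shadow prices y_hops = 9, y_bottling = 3.
Shadow price of bottling = 3.

3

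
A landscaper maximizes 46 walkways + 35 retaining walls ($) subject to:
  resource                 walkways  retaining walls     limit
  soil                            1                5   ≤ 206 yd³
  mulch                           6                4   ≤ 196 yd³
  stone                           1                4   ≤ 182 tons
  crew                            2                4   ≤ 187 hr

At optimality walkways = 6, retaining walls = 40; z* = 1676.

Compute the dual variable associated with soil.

1

Check each constraint at x*: soil 206/206 (tight); mulch 196/196 (tight); stone 166/182 (slack 16); crew 172/187 (slack 15).
Since stone, crew are not tight, their duals are 0.
From A_Bᵀ y = c: 1·y_soil + 6·y_mulch = 46; 5·y_soil + 4·y_mulch = 35.
Solving: y_soil = 1, y_mulch = 7.5.
Shadow price of soil = 1.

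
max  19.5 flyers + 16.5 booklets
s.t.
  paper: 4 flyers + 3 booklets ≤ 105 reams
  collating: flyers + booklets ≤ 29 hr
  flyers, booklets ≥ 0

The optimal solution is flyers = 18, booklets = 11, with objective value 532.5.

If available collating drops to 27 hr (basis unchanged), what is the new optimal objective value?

Check each constraint at x*: paper 105/105 (tight); collating 29/29 (tight).
From A_Bᵀ y = c: 4·y_paper + 1·y_collating = 19.5; 3·y_paper + 1·y_collating = 16.5.
Solving: y_paper = 3, y_collating = 7.5.
Δz = y_collating·Δb = 7.5 × (-2) = -15, so new z* = 532.5 − 15 = 517.5.

517.5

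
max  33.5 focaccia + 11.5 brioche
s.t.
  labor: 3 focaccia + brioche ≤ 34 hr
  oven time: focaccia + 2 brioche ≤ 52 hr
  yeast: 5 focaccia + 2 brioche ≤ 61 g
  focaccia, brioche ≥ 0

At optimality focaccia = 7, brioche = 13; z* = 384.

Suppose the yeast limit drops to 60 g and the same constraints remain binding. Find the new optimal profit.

Check each constraint at x*: labor 34/34 (tight); oven time 33/52 (slack 19); yeast 61/61 (tight).
Since oven time is not tight, its dual is 0.
The binding rows give the dual system: 3·y_labor + 5·y_yeast = 33.5 and 1·y_labor + 2·y_yeast = 11.5.
Solving: y_labor = 9.5, y_yeast = 1.
Δz = y_yeast·Δb = 1 × (-1) = -1, so new z* = 384 − 1 = 383.

383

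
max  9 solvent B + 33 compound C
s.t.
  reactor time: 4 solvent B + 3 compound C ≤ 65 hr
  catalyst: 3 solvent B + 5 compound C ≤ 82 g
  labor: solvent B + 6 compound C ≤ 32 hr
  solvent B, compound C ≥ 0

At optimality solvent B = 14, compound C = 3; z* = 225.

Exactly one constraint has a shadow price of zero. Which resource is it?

reactor time: 65/65 (binding)
catalyst: 57/82 (slack 25)
labor: 32/32 (binding)
By complementary slackness, a constraint with positive slack has shadow price 0 → catalyst.

catalyst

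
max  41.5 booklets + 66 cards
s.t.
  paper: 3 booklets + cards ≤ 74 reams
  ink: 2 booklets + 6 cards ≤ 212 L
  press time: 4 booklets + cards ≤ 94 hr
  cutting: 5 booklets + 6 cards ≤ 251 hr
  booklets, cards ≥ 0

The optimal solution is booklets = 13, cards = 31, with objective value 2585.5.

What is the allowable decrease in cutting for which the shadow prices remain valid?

Binding constraints: ink, cutting. The basis is B = [[2,6],[5,6]] with det -18.
Per unit decrease in cutting, x* moves by d = (-0.3333, 0.1111).
The basis stays optimal until booklets reaches 0; allowable decrease = 39 hr.

39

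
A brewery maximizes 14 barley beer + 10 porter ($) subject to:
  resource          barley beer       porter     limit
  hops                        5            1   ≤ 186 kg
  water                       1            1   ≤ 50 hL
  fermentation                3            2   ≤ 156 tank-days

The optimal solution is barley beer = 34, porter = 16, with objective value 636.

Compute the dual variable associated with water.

Check each constraint at x*: hops 186/186 (tight); water 50/50 (tight); fermentation 134/156 (slack 22).
Slack constraints have shadow price 0 (complementary slackness).
Dual feasibility on the basic columns requires 5·y_hops + 1·y_water = 14, 1·y_hops + 1·y_water = 10.
Solving: y_hops = 1, y_water = 9.
Shadow price of water = 9.

9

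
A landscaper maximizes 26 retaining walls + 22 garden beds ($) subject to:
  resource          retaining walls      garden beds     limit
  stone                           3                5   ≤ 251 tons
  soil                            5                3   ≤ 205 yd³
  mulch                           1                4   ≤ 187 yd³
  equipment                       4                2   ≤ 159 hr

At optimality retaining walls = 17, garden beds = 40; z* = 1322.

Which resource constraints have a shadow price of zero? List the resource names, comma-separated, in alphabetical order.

equipment, mulch

stone: 251/251 (binding)
soil: 205/205 (binding)
mulch: 177/187 (slack 10)
equipment: 148/159 (slack 11)
By complementary slackness, a constraint with positive slack has shadow price 0 → equipment, mulch.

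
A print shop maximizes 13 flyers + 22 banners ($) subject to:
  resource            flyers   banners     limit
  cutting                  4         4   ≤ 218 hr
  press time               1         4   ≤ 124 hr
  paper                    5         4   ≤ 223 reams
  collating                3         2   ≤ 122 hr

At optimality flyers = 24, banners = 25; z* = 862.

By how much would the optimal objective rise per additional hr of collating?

3

At the optimum: cutting uses 196 of 218 (slack = 22); press time uses 124 of 124 (binding); paper uses 220 of 223 (slack = 3); collating uses 122 of 122 (binding).
Slack constraints have shadow price 0 (complementary slackness).
Dual feasibility on the basic columns requires 1·y_press time + 3·y_collating = 13, 4·y_press time + 2·y_collating = 22.
This yields shadow prices y_press time = 4, y_collating = 3.
Shadow price of collating = 3.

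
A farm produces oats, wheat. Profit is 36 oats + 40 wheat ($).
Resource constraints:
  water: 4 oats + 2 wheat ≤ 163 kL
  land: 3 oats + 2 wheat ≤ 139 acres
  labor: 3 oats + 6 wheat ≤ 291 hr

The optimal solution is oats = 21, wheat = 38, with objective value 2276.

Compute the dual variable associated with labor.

4

At the optimum: water uses 160 of 163 (slack = 3); land uses 139 of 139 (binding); labor uses 291 of 291 (binding).
Slack constraints have shadow price 0 (complementary slackness).
Dual feasibility on the basic columns requires 3·y_land + 3·y_labor = 36, 2·y_land + 6·y_labor = 40.
Solving: y_land = 8, y_labor = 4.
Shadow price of labor = 4.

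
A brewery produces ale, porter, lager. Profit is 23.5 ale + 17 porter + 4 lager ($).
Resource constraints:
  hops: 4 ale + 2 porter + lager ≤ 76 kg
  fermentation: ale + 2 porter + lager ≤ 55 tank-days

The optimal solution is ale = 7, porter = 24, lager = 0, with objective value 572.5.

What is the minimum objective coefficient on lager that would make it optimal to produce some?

8.5

Both hops and fermentation are binding at x*.
From A_Bᵀ y = c: 4·y_hops + 1·y_fermentation = 23.5; 2·y_hops + 2·y_fermentation = 17.
→ y_hops = 5 and y_fermentation = 3.5.
lager enters the basis when its profit ≥ yᵀa₃ = 5·1 + 3.5·1 = 8.5.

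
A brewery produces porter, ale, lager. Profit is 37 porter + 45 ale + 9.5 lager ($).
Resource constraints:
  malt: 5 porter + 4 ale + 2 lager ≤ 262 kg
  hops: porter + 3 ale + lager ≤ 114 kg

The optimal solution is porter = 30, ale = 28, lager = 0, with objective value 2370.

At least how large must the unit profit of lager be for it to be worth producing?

Check each constraint at x*: malt 262/262 (tight); hops 114/114 (tight).
Dual feasibility on the basic columns requires 5·y_malt + 1·y_hops = 37, 4·y_malt + 3·y_hops = 45.
Solving: y_malt = 6, y_hops = 7.
lager enters the basis when its profit ≥ yᵀa₃ = 6·2 + 7·1 = 19.

19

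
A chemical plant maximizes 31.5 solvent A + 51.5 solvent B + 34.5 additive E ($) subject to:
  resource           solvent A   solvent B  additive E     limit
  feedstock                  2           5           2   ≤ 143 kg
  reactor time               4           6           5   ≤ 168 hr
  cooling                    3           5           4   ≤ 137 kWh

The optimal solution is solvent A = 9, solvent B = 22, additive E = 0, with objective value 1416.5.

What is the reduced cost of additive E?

Check each constraint at x*: feedstock 128/143 (slack 15); reactor time 168/168 (tight); cooling 137/137 (tight).
Slack constraints have shadow price 0 (complementary slackness).
The binding rows give the dual system: 4·y_reactor time + 3·y_cooling = 31.5 and 6·y_reactor time + 5·y_cooling = 51.5.
Solving: y_reactor time = 1.5, y_cooling = 8.5.
Reduced cost of additive E: c₃ − yᵀa₃ = 34.5 − (1.5·5 + 8.5·4) = 34.5 − 41.5 = -7.

-7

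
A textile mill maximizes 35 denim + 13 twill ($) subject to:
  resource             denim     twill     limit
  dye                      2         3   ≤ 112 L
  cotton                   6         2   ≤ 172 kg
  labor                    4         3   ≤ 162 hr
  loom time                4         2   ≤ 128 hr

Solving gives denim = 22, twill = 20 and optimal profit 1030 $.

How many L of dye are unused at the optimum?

dye used = 2·22 + 3·20 = 104; slack = 112 − 104 = 8.

8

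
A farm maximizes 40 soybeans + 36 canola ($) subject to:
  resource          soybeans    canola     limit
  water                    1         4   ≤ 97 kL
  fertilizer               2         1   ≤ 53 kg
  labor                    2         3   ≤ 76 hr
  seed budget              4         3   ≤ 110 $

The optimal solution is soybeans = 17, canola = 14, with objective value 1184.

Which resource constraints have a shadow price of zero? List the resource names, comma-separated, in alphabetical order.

fertilizer, water

water: 73/97 (slack 24)
fertilizer: 48/53 (slack 5)
labor: 76/76 (binding)
seed budget: 110/110 (binding)
By complementary slackness, a constraint with positive slack has shadow price 0 → fertilizer, water.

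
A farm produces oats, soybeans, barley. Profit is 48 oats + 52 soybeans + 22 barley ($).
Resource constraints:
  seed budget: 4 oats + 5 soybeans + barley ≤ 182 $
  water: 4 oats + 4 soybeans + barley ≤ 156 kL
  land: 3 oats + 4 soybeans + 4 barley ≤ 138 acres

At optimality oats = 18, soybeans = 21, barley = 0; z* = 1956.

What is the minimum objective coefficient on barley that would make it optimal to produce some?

Check each constraint at x*: seed budget 177/182 (slack 5); water 156/156 (tight); land 138/138 (tight).
By complementary slackness, y = 0 for the non-binding constraint.
Dual feasibility on the basic columns requires 4·y_water + 3·y_land = 48, 4·y_water + 4·y_land = 52.
→ y_water = 9 and y_land = 4.
barley enters the basis when its profit ≥ yᵀa₃ = 9·1 + 4·4 = 25.

25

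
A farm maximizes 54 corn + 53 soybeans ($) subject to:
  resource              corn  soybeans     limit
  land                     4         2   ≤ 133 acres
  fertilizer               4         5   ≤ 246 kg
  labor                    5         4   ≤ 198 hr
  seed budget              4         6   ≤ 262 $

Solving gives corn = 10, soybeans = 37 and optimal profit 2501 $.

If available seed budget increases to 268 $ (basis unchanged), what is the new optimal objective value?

Check each constraint at x*: land 114/133 (slack 19); fertilizer 225/246 (slack 21); labor 198/198 (tight); seed budget 262/262 (tight).
By complementary slackness, y = 0 for the non-binding constraints.
The binding rows give the dual system: 5·y_labor + 4·y_seed budget = 54 and 4·y_labor + 6·y_seed budget = 53.
This yields shadow prices y_labor = 8, y_seed budget = 3.5.
Δz = y_seed budget·Δb = 3.5 × (6) = 21, so new z* = 2501 + 21 = 2522.

2522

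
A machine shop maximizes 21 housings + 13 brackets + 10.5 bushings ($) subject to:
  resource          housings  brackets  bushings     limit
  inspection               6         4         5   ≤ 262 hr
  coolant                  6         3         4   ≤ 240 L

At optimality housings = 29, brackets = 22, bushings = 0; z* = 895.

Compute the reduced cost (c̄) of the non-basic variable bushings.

-6

Both inspection and coolant are binding at x*.
Dual feasibility on the basic columns requires 6·y_inspection + 6·y_coolant = 21, 4·y_inspection + 3·y_coolant = 13.
→ y_inspection = 2.5 and y_coolant = 1.
Reduced cost of bushings: c₃ − yᵀa₃ = 10.5 − (2.5·5 + 1·4) = 10.5 − 16.5 = -6.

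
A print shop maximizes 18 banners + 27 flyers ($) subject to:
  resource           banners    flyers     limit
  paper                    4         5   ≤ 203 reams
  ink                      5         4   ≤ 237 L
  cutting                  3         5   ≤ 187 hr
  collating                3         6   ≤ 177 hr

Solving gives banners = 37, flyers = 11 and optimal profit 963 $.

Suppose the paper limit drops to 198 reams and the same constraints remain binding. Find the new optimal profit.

948

Binding: paper and collating. Non-binding: ink (8 unused), cutting (21 unused).
Slack constraints have shadow price 0 (complementary slackness).
From A_Bᵀ y = c: 4·y_paper + 3·y_collating = 18; 5·y_paper + 6·y_collating = 27.
This yields shadow prices y_paper = 3, y_collating = 2.
Δz = y_paper·Δb = 3 × (-5) = -15, so new z* = 963 − 15 = 948.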